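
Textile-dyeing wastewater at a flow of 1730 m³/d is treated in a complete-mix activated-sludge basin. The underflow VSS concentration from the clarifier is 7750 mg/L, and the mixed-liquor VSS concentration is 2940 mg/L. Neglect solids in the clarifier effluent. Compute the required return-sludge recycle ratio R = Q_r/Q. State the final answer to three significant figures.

R ≈ 0.611

Mass balance around the secondary clarifier (neglecting effluent solids): R = X / (X_r − X) = 2940 / (7750 − 2940) = 0.6112.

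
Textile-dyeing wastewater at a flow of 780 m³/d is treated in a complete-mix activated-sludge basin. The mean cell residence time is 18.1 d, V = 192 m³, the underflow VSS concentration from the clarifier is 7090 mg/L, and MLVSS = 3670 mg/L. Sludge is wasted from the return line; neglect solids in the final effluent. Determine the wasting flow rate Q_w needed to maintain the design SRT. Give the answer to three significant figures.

Q_w ≈ 5.49 m³/d

Q_w = (V·X)/(θ_c X_r) = 192.0 × 3670 / (18.1 × 7090) = 5.491 m³/d.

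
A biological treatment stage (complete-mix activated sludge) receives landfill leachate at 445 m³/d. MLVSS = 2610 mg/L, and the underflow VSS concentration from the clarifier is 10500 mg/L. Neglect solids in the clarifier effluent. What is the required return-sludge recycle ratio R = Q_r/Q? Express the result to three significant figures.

R = Q_r/Q = X/(X_r − X) = 2610 / (10500 − 2610) = 0.3308.

R ≈ 0.331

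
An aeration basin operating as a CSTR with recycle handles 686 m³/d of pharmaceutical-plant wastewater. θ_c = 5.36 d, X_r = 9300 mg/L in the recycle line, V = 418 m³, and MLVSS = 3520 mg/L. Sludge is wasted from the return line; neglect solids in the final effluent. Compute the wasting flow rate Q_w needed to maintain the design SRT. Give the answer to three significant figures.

Q_w ≈ 29.5 m³/d

Wasting from the return line (neglecting effluent solids): Q_w = V·X / (θ_c·X_r) = 418.0 × 3520 / (5.36 × 9300) = 29.52 m³/d.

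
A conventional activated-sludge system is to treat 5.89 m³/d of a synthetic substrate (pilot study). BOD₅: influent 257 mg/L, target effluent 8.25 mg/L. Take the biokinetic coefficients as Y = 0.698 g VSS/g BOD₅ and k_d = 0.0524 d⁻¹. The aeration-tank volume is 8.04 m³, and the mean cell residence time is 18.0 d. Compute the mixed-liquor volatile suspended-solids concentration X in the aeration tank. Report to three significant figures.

Solving the biomass balance for X: X = Y Q (S₀−S) θ_c / [V (1+k_d θ_c)] = 0.698 × 5.89 × (257 − 8.25) × 18.0 / [8.04 × (1 + 0.0524 × 18.0)] = 1178 mg/L.

X ≈ 1180 mg/L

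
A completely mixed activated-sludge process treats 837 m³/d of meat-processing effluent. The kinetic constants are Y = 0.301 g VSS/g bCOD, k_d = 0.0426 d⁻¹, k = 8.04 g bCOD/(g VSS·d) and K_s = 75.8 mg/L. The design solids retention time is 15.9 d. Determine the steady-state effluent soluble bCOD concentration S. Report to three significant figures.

From the Monod/SRT balance for a CMAS, S = K_s·(1+k_d θ_c)/[θ_c·(Y k − k_d) − 1] = 75.8 × (1 + 0.0426 × 15.9) / [15.9 × (0.301 × 8.04 − 0.0426) − 1] = 127.1 / 36.80 = 3.455 mg/L.

S ≈ 3.45 mg/L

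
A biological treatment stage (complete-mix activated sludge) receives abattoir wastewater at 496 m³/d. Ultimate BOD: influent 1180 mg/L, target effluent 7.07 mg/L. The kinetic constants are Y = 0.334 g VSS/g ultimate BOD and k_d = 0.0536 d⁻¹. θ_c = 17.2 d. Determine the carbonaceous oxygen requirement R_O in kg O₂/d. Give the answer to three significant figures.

R_O ≈ 438 kg O₂/d

Correct the yield for decay: Y_obs = Y/(1 + k_d θ_c) = 0.334 / (1 + 0.0536 × 17.2) = 0.334 / 1.922 = 0.1738.
ΔS = 1180 − 7.07 = 1173 mg/L, so the substrate removal rate is 496 × 1173/1000 = 581.8 kg ultimate BOD/d.
Net sludge production P_X = 0.1738 × 581.8 = 101.1 kg VSS/d.
R_O = Q·ΔS − 1.42 P_X = 581.8 − 143.6 = 438.2 kg O₂/d.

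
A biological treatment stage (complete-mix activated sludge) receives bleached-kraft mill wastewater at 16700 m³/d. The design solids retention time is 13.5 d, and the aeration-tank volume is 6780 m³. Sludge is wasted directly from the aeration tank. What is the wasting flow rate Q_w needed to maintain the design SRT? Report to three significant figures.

With mixed-liquor wasting, θ_c = V/Q_w, so Q_w = V/θ_c = 6780/13.5 = 502.2 m³/d.

Q_w ≈ 502 m³/d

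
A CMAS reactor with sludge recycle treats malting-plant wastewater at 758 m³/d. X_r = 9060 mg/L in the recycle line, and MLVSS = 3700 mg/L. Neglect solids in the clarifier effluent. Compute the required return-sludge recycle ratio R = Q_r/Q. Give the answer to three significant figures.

R ≈ 0.690

Mass balance around the secondary clarifier (neglecting effluent solids): R = X / (X_r − X) = 3700 / (9060 − 3700) = 0.6903.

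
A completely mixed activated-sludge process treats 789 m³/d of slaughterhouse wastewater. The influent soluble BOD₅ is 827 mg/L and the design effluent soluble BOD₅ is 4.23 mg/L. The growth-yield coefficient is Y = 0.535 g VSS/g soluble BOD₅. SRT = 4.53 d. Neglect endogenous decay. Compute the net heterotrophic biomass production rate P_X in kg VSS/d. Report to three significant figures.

P_X ≈ 347 kg VSS/d

Since k_d ≈ 0, Y_obs = Y = 0.535 g VSS/g soluble BOD₅.
Substrate removed = Q·(S₀ − S) = 789 m³/d × (827 − 4.23) g/m³ = 6.49×10^5 g/d = 649.2 kg/d.
So the net sludge growth is P_X = 0.5350 × 649.2 = 347.3 kg VSS/d.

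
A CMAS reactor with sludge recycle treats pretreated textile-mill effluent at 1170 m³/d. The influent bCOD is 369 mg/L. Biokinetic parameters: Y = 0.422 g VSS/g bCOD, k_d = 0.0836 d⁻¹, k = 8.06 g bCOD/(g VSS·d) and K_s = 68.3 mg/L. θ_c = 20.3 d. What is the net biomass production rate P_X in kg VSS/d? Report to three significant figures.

P_X ≈ 67.0 kg VSS/d

Effluent substrate depends only on kinetics and SRT: S = K_s(1 + k_d θ_c) / [θ_c(Yk − k_d) − 1] = 68.3 × (1 + 0.0836 × 20.3) / [20.3 × (0.422 × 8.06 − 0.0836) − 1] = 184.2 / 66.35 = 2.776 mg/L.
The observed yield is Y_obs = Y/(1 + k_d·θ_c) = 0.422 / (1 + 0.0836 × 20.3) = 0.422 / 2.697 = 0.1565 g VSS per g bCOD removed.
ΔS = 369 − 2.78 = 366.2 mg/L, so the substrate removal rate is 1170 × 366.2/1000 = 428.5 kg bCOD/d.
Net biomass production P_X = Y_obs × Q·(S₀ − S) = 0.1565 × 428.5 = 67.04 kg VSS/d.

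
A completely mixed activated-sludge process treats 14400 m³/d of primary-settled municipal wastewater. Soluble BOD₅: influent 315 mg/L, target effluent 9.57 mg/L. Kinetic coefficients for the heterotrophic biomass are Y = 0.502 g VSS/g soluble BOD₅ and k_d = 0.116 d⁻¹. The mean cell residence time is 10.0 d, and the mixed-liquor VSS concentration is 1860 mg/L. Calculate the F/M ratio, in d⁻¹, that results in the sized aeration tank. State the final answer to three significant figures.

F/M ≈ 0.444 d⁻¹

Rearranging the biomass balance for a CMAS with decay, V = Y·Q·ΔS·θ_c / [X·(1+k_d θ_c)] = 0.502 × 14400 × (315 − 9.57) × 10.0 / [1860 × (1 + 0.116 × 10.0)] = 2.21×10^7 / 4018 = 5496 m³.
Food-to-microorganism ratio F/M = Q S₀ / (V X) = 14400 × 315 / (5496 × 1860) = 0.4438 d⁻¹.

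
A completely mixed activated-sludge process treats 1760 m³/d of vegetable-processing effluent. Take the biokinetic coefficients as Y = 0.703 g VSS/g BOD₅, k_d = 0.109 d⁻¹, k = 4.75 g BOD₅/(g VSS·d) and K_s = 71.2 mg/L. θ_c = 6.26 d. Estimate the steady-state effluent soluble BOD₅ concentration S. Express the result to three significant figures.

S ≈ 6.23 mg/L

From the Monod/SRT balance for a CMAS, S = K_s·(1+k_d θ_c)/[θ_c·(Y k − k_d) − 1] = 71.2 × (1 + 0.109 × 6.26) / [6.26 × (0.703 × 4.75 − 0.109) − 1] = 119.8 / 19.22 = 6.232 mg/L.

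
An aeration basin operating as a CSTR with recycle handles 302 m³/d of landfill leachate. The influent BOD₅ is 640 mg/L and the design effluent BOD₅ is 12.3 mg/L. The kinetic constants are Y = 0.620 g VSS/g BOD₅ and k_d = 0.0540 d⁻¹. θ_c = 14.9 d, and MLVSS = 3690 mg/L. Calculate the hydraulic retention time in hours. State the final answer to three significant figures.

Rearranging the biomass balance for a CMAS with decay, V = Y·Q·ΔS·θ_c / [X·(1+k_d θ_c)] = 0.620 × 302 × (640 − 12.3) × 14.9 / [3690 × (1 + 0.0540 × 14.9)] = 1.75×10^6 / 6659 = 263.0 m³.
τ = V/Q = 263.0/302 = 0.8708 d, or 20.90 h.

τ ≈ 20.9 h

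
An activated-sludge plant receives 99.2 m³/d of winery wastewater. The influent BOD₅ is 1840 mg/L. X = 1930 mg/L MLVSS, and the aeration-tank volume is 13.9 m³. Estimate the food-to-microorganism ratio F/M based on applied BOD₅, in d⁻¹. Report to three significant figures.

F/M ≈ 6.80 d⁻¹

Food-to-microorganism ratio F/M = Q S₀ / (V X) = 99.2 × 1840 / (13.90 × 1930) = 6.804 d⁻¹.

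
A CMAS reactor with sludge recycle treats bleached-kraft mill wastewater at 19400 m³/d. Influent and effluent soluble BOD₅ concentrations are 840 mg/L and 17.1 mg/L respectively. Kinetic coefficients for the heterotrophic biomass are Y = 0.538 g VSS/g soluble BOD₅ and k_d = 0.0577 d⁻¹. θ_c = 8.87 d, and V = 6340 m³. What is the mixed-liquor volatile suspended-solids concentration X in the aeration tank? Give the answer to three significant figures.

X ≈ 7950 mg/L

From V·X·(1 + k_d·θ_c) = Y·Q·(S₀ − S)·θ_c: X = 0.538 × 19400 × (840 − 17.1) × 8.87 / [6340 × (1 + 0.0577 × 8.87)] = 7948 mg/L.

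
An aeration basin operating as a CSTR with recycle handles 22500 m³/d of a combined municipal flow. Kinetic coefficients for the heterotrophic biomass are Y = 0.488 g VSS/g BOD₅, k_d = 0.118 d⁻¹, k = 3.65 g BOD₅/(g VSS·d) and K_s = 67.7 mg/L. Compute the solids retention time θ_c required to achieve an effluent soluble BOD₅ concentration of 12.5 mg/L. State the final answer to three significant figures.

θ_c ≈ 6.26 d

From 1/θ_c = Y·k·S/(K_s + S) − k_d: Y·k·S/(K_s+S) = 0.488 × 3.65 × 12.5 / (67.7 + 12.5) = 0.2776 d⁻¹.
Then 1/θ_c = μ − k_d = 0.2776 − 0.118 = 0.1596 d⁻¹, giving θ_c = 6.265 d.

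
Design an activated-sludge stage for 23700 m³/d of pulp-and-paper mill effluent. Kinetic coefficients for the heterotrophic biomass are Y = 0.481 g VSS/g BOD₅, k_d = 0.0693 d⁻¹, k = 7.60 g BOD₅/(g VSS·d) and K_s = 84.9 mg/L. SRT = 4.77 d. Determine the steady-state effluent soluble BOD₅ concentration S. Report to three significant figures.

S ≈ 7.01 mg/L

From the Monod/SRT balance for a CMAS, S = K_s·(1+k_d θ_c)/[θ_c·(Y k − k_d) − 1] = 84.9 × (1 + 0.0693 × 4.77) / [4.77 × (0.481 × 7.60 − 0.0693) − 1] = 113.0 / 16.11 = 7.014 mg/L.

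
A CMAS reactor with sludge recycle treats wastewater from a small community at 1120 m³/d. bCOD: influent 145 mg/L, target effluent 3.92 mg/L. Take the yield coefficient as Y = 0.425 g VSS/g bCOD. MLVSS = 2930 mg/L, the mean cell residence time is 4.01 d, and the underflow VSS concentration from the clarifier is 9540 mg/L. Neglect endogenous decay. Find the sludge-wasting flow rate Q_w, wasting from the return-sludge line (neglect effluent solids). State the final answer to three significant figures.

Q_w ≈ 7.04 m³/d

Biomass mass balance (decay neglected): V·X = Y·Q·(S₀ − S)·θ_c, so V = 0.425 × 1120 × (145 − 3.92) × 4.01 / 2930 = 91.91 m³.
Q_w = (V·X)/(θ_c X_r) = 91.91 × 2930 / (4.01 × 9540) = 7.039 m³/d.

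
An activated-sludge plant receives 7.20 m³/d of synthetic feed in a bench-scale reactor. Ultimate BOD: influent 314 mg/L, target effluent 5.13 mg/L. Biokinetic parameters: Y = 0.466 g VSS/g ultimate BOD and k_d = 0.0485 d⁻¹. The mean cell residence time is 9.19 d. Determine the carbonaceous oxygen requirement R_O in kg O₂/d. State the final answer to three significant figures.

R_O ≈ 1.21 kg O₂/d

Observed yield with endogenous decay: Y_obs = Y / (1 + k_d·θ_c) = 0.466 / (1 + 0.0485 × 9.19) = 0.466 / 1.446 = 0.3223 g VSS/g ultimate BOD.
Substrate removed = Q·(S₀ − S) = 7.20 m³/d × (314 − 5.13) g/m³ = 2.22×10^3 g/d = 2.224 kg/d.
Net sludge production P_X = 0.3223 × 2.224 = 0.7168 kg VSS/d.
Carbonaceous O₂ demand = substrate oxidised − cell-mass equivalent = 2.224 − 1.42 × 0.7168 = 1.206 kg O₂/d.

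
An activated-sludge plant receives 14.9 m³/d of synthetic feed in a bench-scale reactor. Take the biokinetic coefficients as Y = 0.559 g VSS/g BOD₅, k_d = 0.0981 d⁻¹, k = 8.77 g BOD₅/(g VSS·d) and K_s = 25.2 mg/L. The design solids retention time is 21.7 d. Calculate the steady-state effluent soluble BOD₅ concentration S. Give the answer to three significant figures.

For a completely mixed reactor with recycle the Lawrence–McCarty relation gives S = K_s·(1 + k_d·θ_c) / [θ_c·(Y·k − k_d) − 1] = 25.2 × (1 + 0.0981 × 21.7) / [21.7 × (0.559 × 8.77 − 0.0981) − 1] = 78.85 / 103.3 = 0.7636 mg/L.

S ≈ 0.764 mg/L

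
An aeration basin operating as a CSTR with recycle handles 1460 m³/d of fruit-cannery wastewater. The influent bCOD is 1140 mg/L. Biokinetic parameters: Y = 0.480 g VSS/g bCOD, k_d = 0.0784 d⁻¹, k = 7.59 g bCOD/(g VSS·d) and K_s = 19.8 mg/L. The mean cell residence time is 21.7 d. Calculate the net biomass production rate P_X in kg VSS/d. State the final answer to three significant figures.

P_X ≈ 296 kg VSS/d

Effluent substrate depends only on kinetics and SRT: S = K_s(1 + k_d θ_c) / [θ_c(Yk − k_d) − 1] = 19.8 × (1 + 0.0784 × 21.7) / [21.7 × (0.480 × 7.59 − 0.0784) − 1] = 53.49 / 76.36 = 0.7005 mg/L.
Observed yield with endogenous decay: Y_obs = Y / (1 + k_d·θ_c) = 0.480 / (1 + 0.0784 × 21.7) = 0.480 / 2.701 = 0.1777 g VSS/g bCOD.
Mass of bCOD removed per day: Q(S₀ − S) = 1460 × 1139 g/m³ = 1663 kg/d.
Net biomass production P_X = Y_obs × Q·(S₀ − S) = 0.1777 × 1663 = 295.6 kg VSS/d.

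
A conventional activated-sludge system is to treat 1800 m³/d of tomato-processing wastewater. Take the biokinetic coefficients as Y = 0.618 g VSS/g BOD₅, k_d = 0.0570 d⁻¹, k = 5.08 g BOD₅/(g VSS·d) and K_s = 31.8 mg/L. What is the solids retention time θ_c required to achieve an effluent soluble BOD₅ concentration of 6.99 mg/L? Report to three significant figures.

θ_c ≈ 1.97 d

Specific growth rate at S = 6.99 mg/L: μ = YkS/(K_s+S) = 0.618·5.08·6.99/(31.8+6.99) = 0.5657 d⁻¹.
θ_c = 1/(μ − k_d) = 1/(0.5657 − 0.0570) = 1/0.5087 = 1.966 d.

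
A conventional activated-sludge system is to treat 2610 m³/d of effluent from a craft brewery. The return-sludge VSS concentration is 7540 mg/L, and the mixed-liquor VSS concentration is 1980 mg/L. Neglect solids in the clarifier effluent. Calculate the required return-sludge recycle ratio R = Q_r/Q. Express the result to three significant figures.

R ≈ 0.356

R = Q_r/Q = X/(X_r − X) = 1980 / (7540 − 1980) = 0.3561.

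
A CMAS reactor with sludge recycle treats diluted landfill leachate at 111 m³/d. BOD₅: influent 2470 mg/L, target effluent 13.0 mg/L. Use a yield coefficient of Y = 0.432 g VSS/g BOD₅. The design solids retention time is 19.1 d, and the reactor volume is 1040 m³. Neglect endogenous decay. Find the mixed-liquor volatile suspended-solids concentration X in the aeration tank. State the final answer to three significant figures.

X ≈ 2160 mg/L

X = Y·Q·ΔS·θ_c / V = 0.432 × 111 × (2470 − 13.0) × 19.1 / 1040 = 2164 mg/L.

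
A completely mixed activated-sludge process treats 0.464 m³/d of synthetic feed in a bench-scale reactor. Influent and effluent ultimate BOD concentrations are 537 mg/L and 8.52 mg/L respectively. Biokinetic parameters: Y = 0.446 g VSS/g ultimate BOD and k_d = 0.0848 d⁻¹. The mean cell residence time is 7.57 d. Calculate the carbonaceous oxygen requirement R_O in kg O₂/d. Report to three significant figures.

Observed yield with endogenous decay: Y_obs = Y / (1 + k_d·θ_c) = 0.446 / (1 + 0.0848 × 7.57) = 0.446 / 1.642 = 0.2716 g VSS/g ultimate BOD.
Mass of ultimate BOD removed per day: Q(S₀ − S) = 0.464 × 528.5 g/m³ = 0.2452 kg/d.
Net sludge production P_X = 0.2716 × 0.2452 = 0.06661 kg VSS/d.
R_O = Q·(S₀ − S) − 1.42·P_X = 0.2452 − 1.42 × 0.06661 = 0.1506 kg O₂/d.

R_O ≈ 0.151 kg O₂/d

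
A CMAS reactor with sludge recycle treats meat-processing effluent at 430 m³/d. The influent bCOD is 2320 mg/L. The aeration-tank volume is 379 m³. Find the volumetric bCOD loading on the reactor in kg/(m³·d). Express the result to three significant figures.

Applied bCOD load per unit volume = Q·S₀/V = (430 × 2320/1000)/379.0 = 2.632 kg bCOD·m⁻³·d⁻¹.

L_v ≈ 2.63 kg bCOD/(m³·d)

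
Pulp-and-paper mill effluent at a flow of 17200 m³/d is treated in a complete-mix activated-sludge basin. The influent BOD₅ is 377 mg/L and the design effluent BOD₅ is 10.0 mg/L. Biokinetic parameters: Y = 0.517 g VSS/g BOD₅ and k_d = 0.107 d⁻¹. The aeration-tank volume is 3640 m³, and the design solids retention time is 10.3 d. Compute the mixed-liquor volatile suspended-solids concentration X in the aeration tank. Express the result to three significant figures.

From V·X·(1 + k_d·θ_c) = Y·Q·(S₀ − S)·θ_c: X = 0.517 × 17200 × (377 − 10.0) × 10.3 / [3640 × (1 + 0.107 × 10.3)] = 4393 mg/L.

X ≈ 4390 mg/L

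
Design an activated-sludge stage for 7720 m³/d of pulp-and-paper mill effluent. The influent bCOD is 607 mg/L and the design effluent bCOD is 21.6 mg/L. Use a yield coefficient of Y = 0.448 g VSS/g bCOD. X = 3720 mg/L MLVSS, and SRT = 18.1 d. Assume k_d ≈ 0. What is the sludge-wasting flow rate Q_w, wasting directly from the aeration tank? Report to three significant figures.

V·X = Y·Q·ΔS·θ_c gives V = 0.448 × 7720 × (607 − 21.6) × 18.1 / 3720 = 9851 m³.
With mixed-liquor wasting, θ_c = V/Q_w, so Q_w = V/θ_c = 9851/18.1 = 544.3 m³/d.

Q_w ≈ 544 m³/d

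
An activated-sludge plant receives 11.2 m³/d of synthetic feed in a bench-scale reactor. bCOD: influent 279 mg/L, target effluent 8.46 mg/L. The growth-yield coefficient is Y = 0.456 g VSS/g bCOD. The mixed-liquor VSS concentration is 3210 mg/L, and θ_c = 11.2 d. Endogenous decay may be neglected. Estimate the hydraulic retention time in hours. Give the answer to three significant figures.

V·X = Y·Q·ΔS·θ_c gives V = 0.456 × 11.2 × (279 − 8.46) × 11.2 / 3210 = 4.821 m³.
τ = V/Q = 4.821/11.2 = 0.4304 d, or 10.33 h.

τ ≈ 10.3 h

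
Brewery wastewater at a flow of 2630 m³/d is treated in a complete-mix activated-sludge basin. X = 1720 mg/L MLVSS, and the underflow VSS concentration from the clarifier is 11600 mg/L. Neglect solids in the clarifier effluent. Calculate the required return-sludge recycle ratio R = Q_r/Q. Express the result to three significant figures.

Mass balance around the secondary clarifier (neglecting effluent solids): R = X / (X_r − X) = 1720 / (11600 − 1720) = 0.1741.

R ≈ 0.174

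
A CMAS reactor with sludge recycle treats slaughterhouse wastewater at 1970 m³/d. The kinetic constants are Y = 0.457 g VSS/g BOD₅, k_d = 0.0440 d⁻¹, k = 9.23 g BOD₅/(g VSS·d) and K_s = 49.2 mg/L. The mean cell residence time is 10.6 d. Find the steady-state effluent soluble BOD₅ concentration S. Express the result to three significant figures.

For a completely mixed reactor with recycle the Lawrence–McCarty relation gives S = K_s·(1 + k_d·θ_c) / [θ_c·(Y·k − k_d) − 1] = 49.2 × (1 + 0.0440 × 10.6) / [10.6 × (0.457 × 9.23 − 0.0440) − 1] = 72.15 / 43.25 = 1.668 mg/L.

S ≈ 1.67 mg/L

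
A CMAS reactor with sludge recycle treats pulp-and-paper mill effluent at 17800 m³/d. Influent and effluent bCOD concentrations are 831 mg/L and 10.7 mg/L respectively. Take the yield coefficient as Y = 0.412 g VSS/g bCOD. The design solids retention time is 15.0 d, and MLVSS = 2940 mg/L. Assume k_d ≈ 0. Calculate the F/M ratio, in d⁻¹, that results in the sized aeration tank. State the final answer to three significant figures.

F/M ≈ 0.164 d⁻¹

V·X = Y·Q·ΔS·θ_c gives V = 0.412 × 17800 × (831 − 10.7) × 15.0 / 2940 = 30693 m³.
Food-to-microorganism ratio F/M = Q S₀ / (V X) = 17800 × 831 / (30693 × 2940) = 0.1639 d⁻¹.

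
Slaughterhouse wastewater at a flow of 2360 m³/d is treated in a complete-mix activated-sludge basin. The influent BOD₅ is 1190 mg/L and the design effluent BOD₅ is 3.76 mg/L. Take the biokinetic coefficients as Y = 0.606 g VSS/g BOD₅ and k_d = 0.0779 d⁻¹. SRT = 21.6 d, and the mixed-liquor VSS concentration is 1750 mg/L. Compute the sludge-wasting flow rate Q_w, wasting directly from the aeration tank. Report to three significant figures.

Rearranging the biomass balance for a CMAS with decay, V = Y·Q·ΔS·θ_c / [X·(1+k_d θ_c)] = 0.606 × 2360 × (1190 − 3.76) × 21.6 / [1750 × (1 + 0.0779 × 21.6)] = 3.66×10^7 / 4695 = 7806 m³.
For wasting at MLVSS concentration, Q_w = V/θ_c = 7806/21.6 = 361.4 m³/d.

Q_w ≈ 361 m³/d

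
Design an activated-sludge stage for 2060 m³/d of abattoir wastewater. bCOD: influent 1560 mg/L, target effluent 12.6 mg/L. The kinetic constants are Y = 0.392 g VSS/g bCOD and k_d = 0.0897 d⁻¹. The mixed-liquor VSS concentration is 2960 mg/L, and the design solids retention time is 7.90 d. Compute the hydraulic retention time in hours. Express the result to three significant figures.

From the SRT design equation V = Y Q (S₀−S) θ_c / [X (1 + k_d θ_c)] = 0.392 × 2060 × (1560 − 12.6) × 7.90 / [2960 × (1 + 0.0897 × 7.90)] = 9.87×10^6 / 5058 = 1952 m³.
HRT = V/Q = 1952 m³ / 2060 m³·d⁻¹ = 0.9475 d × 24 = 22.74 h.

τ ≈ 22.7 h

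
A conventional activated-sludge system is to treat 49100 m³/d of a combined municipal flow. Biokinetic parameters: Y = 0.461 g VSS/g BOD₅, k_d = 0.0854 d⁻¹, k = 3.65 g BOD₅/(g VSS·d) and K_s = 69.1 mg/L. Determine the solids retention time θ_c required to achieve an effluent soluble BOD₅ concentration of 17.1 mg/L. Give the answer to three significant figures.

θ_c ≈ 4.03 d

At the target effluent, Y k S/(K_s+S) = 0.461×3.65×17.1/86.20 = 0.3338 d⁻¹.
θ_c = 1/(μ − k_d) = 1/(0.3338 − 0.0854) = 1/0.2484 = 4.026 d.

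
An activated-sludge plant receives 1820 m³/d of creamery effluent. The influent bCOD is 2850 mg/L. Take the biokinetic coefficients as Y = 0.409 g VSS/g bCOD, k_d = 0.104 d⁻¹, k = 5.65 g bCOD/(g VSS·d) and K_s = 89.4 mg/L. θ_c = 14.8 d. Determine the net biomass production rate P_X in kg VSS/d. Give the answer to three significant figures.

For a completely mixed reactor with recycle the Lawrence–McCarty relation gives S = K_s·(1 + k_d·θ_c) / [θ_c·(Y·k − k_d) − 1] = 89.4 × (1 + 0.104 × 14.8) / [14.8 × (0.409 × 5.65 − 0.104) − 1] = 227.0 / 31.66 = 7.170 mg/L.
The observed yield is Y_obs = Y/(1 + k_d·θ_c) = 0.409 / (1 + 0.104 × 14.8) = 0.409 / 2.539 = 0.1611 g VSS per g bCOD removed.
ΔS = 2850 − 7.17 = 2843 mg/L, so the substrate removal rate is 1820 × 2843/1000 = 5174 kg bCOD/d.
P_X = Y_obs · Q(S₀ − S) = 0.1611 × 5174 = 833.4 kg VSS/d.

P_X ≈ 833 kg VSS/d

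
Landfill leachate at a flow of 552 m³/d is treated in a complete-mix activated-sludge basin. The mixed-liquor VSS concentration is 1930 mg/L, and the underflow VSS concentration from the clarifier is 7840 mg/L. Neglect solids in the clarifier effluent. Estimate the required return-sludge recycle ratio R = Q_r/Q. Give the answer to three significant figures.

Solids balance on the clarifier gives (1+R)X = R·X_r, so R = X/(X_r − X) = 1930 / (7840 − 1930) = 0.3266.

R ≈ 0.327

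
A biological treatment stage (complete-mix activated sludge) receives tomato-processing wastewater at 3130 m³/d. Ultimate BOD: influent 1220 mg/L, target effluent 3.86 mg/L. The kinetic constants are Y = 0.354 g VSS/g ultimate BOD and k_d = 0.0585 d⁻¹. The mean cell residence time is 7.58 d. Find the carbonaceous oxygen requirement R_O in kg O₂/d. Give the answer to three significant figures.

Correct the yield for decay: Y_obs = Y/(1 + k_d θ_c) = 0.354 / (1 + 0.0585 × 7.58) = 0.354 / 1.443 = 0.2452.
Q·(S₀ − S) = 3130 × (1220 − 3.86) × 10⁻³ = 3807 kg/d removed.
P_X = Y_obs·Q·(S₀ − S) = 0.2452 × 3807 = 933.5 kg VSS/d.
Carbonaceous O₂ demand = substrate oxidised − cell-mass equivalent = 3807 − 1.42 × 933.5 = 2481 kg O₂/d.

R_O ≈ 2480 kg O₂/d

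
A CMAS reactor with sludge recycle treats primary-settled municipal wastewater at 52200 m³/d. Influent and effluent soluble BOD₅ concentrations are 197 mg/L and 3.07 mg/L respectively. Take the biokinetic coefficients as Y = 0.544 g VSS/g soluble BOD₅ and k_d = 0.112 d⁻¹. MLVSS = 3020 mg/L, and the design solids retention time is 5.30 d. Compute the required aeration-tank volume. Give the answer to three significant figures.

Rearranging the biomass balance for a CMAS with decay, V = Y·Q·ΔS·θ_c / [X·(1+k_d θ_c)] = 0.544 × 52200 × (197 − 3.07) × 5.30 / [3020 × (1 + 0.112 × 5.30)] = 2.92×10^7 / 4813 = 6065 m³.

V ≈ 6060 m³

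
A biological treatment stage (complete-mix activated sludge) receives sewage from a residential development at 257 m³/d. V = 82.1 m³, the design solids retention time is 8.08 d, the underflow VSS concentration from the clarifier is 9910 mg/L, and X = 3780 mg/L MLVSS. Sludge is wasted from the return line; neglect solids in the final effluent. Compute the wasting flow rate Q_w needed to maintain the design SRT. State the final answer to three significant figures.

θ_c = V·X/(Q_w·X_r) when wasting from the recycle, so Q_w = V·X/(θ_c·X_r) = 82.10 × 3780 / (8.08 × 9910) = 3.876 m³/d.

Q_w ≈ 3.88 m³/d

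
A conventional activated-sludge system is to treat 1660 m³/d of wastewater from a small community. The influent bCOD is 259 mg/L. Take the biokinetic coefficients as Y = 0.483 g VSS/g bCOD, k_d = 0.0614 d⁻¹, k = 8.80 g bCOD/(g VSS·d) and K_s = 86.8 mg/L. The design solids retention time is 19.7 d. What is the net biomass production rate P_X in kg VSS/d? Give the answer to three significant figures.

For a completely mixed reactor with recycle the Lawrence–McCarty relation gives S = K_s·(1 + k_d·θ_c) / [θ_c·(Y·k − k_d) − 1] = 86.8 × (1 + 0.0614 × 19.7) / [19.7 × (0.483 × 8.80 − 0.0614) − 1] = 191.8 / 81.52 = 2.353 mg/L.
Correct the yield for decay: Y_obs = Y/(1 + k_d θ_c) = 0.483 / (1 + 0.0614 × 19.7) = 0.483 / 2.210 = 0.2186.
Mass of bCOD removed per day: Q(S₀ − S) = 1660 × 256.6 g/m³ = 426.0 kg/d.
So the net sludge growth is P_X = 0.2186 × 426.0 = 93.13 kg VSS/d.

P_X ≈ 93.1 kg VSS/d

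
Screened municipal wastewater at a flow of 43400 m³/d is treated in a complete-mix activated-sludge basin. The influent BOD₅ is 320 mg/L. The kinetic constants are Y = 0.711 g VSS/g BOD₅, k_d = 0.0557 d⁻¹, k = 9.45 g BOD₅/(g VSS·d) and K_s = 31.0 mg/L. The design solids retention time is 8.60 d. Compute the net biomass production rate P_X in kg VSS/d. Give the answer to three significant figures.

P_X ≈ 6660 kg VSS/d

From the Monod/SRT balance for a CMAS, S = K_s·(1+k_d θ_c)/[θ_c·(Y k − k_d) − 1] = 31.0 × (1 + 0.0557 × 8.60) / [8.60 × (0.711 × 9.45 − 0.0557) − 1] = 45.85 / 56.30 = 0.8143 mg/L.
Observed yield with endogenous decay: Y_obs = Y / (1 + k_d·θ_c) = 0.711 / (1 + 0.0557 × 8.60) = 0.711 / 1.479 = 0.4807 g VSS/g BOD₅.
Mass of BOD₅ removed per day: Q(S₀ − S) = 43400 × 319.2 g/m³ = 13853 kg/d.
So the net sludge growth is P_X = 0.4807 × 13853 = 6659 kg VSS/d.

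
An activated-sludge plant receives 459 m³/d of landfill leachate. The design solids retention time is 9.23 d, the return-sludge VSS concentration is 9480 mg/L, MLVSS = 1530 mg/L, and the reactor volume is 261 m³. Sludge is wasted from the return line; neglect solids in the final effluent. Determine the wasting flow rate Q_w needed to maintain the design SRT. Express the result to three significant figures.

Wasting from the return line (neglecting effluent solids): Q_w = V·X / (θ_c·X_r) = 261.0 × 1530 / (9.23 × 9480) = 4.564 m³/d.

Q_w ≈ 4.56 m³/d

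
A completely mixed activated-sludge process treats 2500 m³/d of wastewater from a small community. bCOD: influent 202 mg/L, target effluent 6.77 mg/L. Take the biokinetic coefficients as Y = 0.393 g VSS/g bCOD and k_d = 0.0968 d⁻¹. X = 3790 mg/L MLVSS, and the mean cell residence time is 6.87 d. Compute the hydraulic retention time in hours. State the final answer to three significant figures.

Steady-state biomass mass balance: V·X·(1 + k_d·θ_c) = Y·Q·(S₀ − S)·θ_c, so V = 0.393 × 2500 × (202 − 6.77) × 6.87 / [3790 × (1 + 0.0968 × 6.87)] = 1.32×10^6 / 6310 = 208.8 m³.
Hydraulic retention time τ = V/Q = 208.8 / 2500 = 0.08353 d = 2.005 h.

τ ≈ 2.00 h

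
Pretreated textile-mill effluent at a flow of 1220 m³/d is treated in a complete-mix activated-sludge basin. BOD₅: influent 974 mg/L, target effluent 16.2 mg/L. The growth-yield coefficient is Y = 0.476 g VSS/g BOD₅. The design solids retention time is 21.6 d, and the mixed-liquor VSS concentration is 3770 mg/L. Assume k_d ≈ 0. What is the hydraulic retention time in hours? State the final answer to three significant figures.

V·X = Y·Q·ΔS·θ_c gives V = 0.476 × 1220 × (974 − 16.2) × 21.6 / 3770 = 3187 m³.
Hydraulic retention time τ = V/Q = 3187 / 1220 = 2.612 d = 62.69 h.

τ ≈ 62.7 h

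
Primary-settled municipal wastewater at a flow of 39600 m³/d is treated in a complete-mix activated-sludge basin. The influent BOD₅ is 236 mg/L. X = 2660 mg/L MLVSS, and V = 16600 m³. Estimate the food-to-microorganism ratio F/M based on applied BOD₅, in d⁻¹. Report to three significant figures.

F/M = Q·S₀ / (V·X) = 39600 × 236 / (16600 × 2660) = 0.2116 g BOD₅·(g VSS·d)⁻¹.

F/M ≈ 0.212 d⁻¹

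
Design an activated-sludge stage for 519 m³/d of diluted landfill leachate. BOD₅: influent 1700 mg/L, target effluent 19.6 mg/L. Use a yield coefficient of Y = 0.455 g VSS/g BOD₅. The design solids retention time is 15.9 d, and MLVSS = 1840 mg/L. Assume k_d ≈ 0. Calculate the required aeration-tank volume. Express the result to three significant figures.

V ≈ 3430 m³

Biomass mass balance (decay neglected): V·X = Y·Q·(S₀ − S)·θ_c, so V = 0.455 × 519 × (1700 − 19.6) × 15.9 / 1840 = 3429 m³.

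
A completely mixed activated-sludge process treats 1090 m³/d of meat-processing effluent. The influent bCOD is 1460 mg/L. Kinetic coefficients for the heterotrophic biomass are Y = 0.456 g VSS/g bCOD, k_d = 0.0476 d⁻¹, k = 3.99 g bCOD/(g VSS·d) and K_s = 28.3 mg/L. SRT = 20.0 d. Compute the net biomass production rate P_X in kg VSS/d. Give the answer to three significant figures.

P_X ≈ 371 kg VSS/d

From the Monod/SRT balance for a CMAS, S = K_s·(1+k_d θ_c)/[θ_c·(Y k − k_d) − 1] = 28.3 × (1 + 0.0476 × 20.0) / [20.0 × (0.456 × 3.99 − 0.0476) − 1] = 55.24 / 34.44 = 1.604 mg/L.
Correct the yield for decay: Y_obs = Y/(1 + k_d θ_c) = 0.456 / (1 + 0.0476 × 20.0) = 0.456 / 1.952 = 0.2336.
Substrate removed = Q·(S₀ − S) = 1090 m³/d × (1460 − 1.60) g/m³ = 1.59×10^6 g/d = 1590 kg/d.
Biomass produced: P_X = Y_obs·Q·ΔS = 0.2336 × 1590 ≈ 371.4 kg VSS/d.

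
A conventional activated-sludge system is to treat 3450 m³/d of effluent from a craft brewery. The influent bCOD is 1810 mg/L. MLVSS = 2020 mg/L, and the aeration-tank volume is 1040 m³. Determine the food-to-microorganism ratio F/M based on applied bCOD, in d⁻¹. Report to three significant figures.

F/M = applied load / biomass = Q·S₀/(V·X) = 3450 × 1810 / (1040 × 2020) = 2.972 d⁻¹.

F/M ≈ 2.97 d⁻¹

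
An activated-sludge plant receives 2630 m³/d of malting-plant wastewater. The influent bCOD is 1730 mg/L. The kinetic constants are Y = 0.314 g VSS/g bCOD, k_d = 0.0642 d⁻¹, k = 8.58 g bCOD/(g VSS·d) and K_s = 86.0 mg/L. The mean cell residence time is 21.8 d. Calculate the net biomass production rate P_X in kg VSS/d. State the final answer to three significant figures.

From the Monod/SRT balance for a CMAS, S = K_s·(1+k_d θ_c)/[θ_c·(Y k − k_d) − 1] = 86.0 × (1 + 0.0642 × 21.8) / [21.8 × (0.314 × 8.58 − 0.0642) − 1] = 206.4 / 56.33 = 3.663 mg/L.
Observed yield with endogenous decay: Y_obs = Y / (1 + k_d·θ_c) = 0.314 / (1 + 0.0642 × 21.8) = 0.314 / 2.400 = 0.1309 g VSS/g bCOD.
Q·(S₀ − S) = 2630 × (1730 − 3.66) × 10⁻³ = 4540 kg/d removed.
So the net sludge growth is P_X = 0.1309 × 4540 = 594.1 kg VSS/d.

P_X ≈ 594 kg VSS/d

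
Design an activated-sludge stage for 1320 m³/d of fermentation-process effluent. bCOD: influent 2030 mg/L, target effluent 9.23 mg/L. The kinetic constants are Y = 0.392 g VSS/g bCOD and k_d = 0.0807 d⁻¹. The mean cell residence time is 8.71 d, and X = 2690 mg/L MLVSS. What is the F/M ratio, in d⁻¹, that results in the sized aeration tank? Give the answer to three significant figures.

Steady-state biomass mass balance: V·X·(1 + k_d·θ_c) = Y·Q·(S₀ − S)·θ_c, so V = 0.392 × 1320 × (2030 − 9.23) × 8.71 / [2690 × (1 + 0.0807 × 8.71)] = 9.11×10^6 / 4581 = 1988 m³.
F/M = applied load / biomass = Q·S₀/(V·X) = 1320 × 2030 / (1988 × 2690) = 0.5010 d⁻¹.

F/M ≈ 0.501 d⁻¹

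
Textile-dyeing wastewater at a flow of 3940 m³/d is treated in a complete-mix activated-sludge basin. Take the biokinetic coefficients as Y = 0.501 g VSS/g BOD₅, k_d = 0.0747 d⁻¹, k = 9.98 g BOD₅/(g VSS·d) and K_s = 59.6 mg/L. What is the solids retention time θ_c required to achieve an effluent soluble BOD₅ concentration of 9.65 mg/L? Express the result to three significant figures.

θ_c ≈ 1.61 d

From 1/θ_c = Y·k·S/(K_s + S) − k_d: Y·k·S/(K_s+S) = 0.501 × 9.98 × 9.65 / (59.6 + 9.65) = 0.6967 d⁻¹.
Then 1/θ_c = μ − k_d = 0.6967 − 0.0747 = 0.6220 d⁻¹, giving θ_c = 1.608 d.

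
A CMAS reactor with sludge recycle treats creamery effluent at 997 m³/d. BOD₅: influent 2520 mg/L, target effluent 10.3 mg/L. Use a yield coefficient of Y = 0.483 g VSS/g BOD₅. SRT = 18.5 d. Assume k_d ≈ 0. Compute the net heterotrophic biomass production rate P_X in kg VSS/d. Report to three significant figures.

P_X ≈ 1210 kg VSS/d

Since k_d ≈ 0, Y_obs = Y = 0.483 g VSS/g BOD₅.
ΔS = 2520 − 10.3 = 2510 mg/L, so the substrate removal rate is 997 × 2510/1000 = 2502 kg BOD₅/d.
Biomass produced: P_X = Y_obs·Q·ΔS = 0.4830 × 2502 ≈ 1209 kg VSS/d.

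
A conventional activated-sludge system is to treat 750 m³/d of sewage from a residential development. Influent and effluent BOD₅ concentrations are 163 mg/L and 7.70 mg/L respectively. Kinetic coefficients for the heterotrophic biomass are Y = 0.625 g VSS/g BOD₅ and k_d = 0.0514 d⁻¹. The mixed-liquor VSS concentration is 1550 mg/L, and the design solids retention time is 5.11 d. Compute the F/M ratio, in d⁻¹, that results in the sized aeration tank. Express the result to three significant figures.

Steady-state biomass mass balance: V·X·(1 + k_d·θ_c) = Y·Q·(S₀ − S)·θ_c, so V = 0.625 × 750 × (163 − 7.70) × 5.11 / [1550 × (1 + 0.0514 × 5.11)] = 3.72×10^5 / 1957 = 190.1 m³.
F/M = Q·S₀ / (V·X) = 750 × 163 / (190.1 × 1550) = 0.4150 g BOD₅·(g VSS·d)⁻¹.

F/M ≈ 0.415 d⁻¹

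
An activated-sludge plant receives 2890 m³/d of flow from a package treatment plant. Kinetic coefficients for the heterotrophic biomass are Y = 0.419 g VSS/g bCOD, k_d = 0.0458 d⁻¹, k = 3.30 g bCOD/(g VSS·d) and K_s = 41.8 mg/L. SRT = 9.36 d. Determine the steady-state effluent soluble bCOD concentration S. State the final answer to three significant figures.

S ≈ 5.19 mg/L

From the Monod/SRT balance for a CMAS, S = K_s·(1+k_d θ_c)/[θ_c·(Y k − k_d) − 1] = 41.8 × (1 + 0.0458 × 9.36) / [9.36 × (0.419 × 3.30 − 0.0458) − 1] = 59.72 / 11.51 = 5.187 mg/L.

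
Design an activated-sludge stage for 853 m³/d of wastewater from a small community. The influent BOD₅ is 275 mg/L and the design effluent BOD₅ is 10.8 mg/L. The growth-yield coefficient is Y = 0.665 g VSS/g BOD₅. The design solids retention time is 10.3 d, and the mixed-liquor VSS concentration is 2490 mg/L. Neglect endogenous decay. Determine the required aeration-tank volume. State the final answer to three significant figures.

V·X = Y·Q·ΔS·θ_c gives V = 0.665 × 853 × (275 − 10.8) × 10.3 / 2490 = 619.9 m³.

V ≈ 620 m³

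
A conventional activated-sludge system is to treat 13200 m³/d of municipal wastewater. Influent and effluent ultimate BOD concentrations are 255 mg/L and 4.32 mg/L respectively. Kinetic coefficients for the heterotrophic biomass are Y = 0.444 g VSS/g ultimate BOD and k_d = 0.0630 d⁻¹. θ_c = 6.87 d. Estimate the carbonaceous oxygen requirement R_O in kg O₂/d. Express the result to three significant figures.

Observed yield with endogenous decay: Y_obs = Y / (1 + k_d·θ_c) = 0.444 / (1 + 0.0630 × 6.87) = 0.444 / 1.433 = 0.3099 g VSS/g ultimate BOD.
ΔS = 255 − 4.32 = 250.7 mg/L, so the substrate removal rate is 13200 × 250.7/1000 = 3309 kg ultimate BOD/d.
Net sludge production P_X = 0.3099 × 3309 = 1025 kg VSS/d.
Carbonaceous O₂ demand = substrate oxidised − cell-mass equivalent = 3309 − 1.42 × 1025 = 1853 kg O₂/d.

R_O ≈ 1850 kg O₂/d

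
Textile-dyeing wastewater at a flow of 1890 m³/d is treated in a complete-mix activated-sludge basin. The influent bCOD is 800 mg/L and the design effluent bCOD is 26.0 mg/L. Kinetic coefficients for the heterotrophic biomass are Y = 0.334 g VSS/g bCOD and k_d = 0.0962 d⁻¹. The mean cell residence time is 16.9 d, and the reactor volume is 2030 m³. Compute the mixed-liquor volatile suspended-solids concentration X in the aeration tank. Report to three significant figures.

X ≈ 1550 mg/L

Solving the biomass balance for X: X = Y Q (S₀−S) θ_c / [V (1+k_d θ_c)] = 0.334 × 1890 × (800 − 26.0) × 16.9 / [2030 × (1 + 0.0962 × 16.9)] = 1549 mg/L.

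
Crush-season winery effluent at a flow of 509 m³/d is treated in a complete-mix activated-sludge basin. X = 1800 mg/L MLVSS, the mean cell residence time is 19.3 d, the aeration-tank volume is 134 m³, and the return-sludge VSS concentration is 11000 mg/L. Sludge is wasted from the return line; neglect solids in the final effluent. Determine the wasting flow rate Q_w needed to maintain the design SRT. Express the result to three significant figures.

θ_c = V·X/(Q_w·X_r) when wasting from the recycle, so Q_w = V·X/(θ_c·X_r) = 134.0 × 1800 / (19.3 × 11000) = 1.136 m³/d.

Q_w ≈ 1.14 m³/d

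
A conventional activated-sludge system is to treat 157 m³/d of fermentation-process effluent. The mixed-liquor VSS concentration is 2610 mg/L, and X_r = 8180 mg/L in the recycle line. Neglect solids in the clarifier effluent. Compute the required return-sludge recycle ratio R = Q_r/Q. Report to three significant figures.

R ≈ 0.469

R = Q_r/Q = X/(X_r − X) = 2610 / (8180 − 2610) = 0.4686.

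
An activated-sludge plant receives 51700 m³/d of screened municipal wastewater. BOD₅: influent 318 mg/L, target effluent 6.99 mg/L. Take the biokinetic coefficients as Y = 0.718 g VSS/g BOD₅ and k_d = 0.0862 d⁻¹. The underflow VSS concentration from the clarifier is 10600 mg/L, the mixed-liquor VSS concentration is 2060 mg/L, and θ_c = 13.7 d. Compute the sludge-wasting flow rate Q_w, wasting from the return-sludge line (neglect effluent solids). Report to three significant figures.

Q_w ≈ 499 m³/d

Steady-state biomass mass balance: V·X·(1 + k_d·θ_c) = Y·Q·(S₀ − S)·θ_c, so V = 0.718 × 51700 × (318 − 6.99) × 13.7 / [2060 × (1 + 0.0862 × 13.7)] = 1.58×10^8 / 4493 = 35205 m³.
Wasting from the return line (neglecting effluent solids): Q_w = V·X / (θ_c·X_r) = 35205 × 2060 / (13.7 × 10600) = 499.4 m³/d.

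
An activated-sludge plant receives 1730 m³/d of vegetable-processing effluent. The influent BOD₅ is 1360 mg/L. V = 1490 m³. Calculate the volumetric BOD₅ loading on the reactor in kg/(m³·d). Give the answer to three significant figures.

Volumetric loading L_v = Q·S₀ / V = 1730 × 1360 g/m³ / 1490 m³ = 1579 g/(m³·d) = 1.579 kg BOD₅/(m³·d).

L_v ≈ 1.58 kg BOD₅/(m³·d)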